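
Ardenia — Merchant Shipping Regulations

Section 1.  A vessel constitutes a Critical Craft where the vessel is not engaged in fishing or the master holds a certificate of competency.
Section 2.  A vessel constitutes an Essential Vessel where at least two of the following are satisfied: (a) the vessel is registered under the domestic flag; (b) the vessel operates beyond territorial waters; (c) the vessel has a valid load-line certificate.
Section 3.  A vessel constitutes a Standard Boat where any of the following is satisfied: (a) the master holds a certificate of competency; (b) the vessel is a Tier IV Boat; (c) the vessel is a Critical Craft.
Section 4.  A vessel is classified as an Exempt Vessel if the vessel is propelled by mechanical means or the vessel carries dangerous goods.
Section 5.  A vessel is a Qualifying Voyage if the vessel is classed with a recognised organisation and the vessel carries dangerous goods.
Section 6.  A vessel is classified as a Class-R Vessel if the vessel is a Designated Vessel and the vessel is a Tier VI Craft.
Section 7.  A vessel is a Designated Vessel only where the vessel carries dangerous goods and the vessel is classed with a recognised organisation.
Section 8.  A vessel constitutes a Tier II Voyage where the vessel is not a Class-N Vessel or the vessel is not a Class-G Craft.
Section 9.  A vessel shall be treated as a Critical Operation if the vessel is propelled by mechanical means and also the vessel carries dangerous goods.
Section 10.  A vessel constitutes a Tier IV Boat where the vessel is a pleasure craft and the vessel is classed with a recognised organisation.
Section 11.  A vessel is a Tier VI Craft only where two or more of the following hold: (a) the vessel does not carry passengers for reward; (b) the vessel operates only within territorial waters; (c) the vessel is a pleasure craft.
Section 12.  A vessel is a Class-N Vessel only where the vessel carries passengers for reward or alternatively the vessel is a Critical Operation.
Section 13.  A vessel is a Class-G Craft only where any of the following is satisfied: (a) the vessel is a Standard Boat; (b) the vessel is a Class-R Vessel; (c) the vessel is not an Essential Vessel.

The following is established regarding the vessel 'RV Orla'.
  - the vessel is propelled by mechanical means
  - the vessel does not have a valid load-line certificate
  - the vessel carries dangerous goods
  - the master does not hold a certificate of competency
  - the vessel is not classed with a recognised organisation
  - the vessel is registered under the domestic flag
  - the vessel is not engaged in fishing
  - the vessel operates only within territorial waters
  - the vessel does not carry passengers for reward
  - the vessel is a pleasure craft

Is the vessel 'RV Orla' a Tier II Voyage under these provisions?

No

section 9 — Critical Operation: [the vessel is propelled by mechanical means? yes] AND [the vessel carries dangerous goods? yes] → satisfied.
section 12 — Class-N Vessel: [the vessel carries passengers for reward? no] OR [Critical Operation (section 9)? yes] → satisfied.
section 10 — Tier IV Boat: [the vessel is a pleasure craft? yes] AND [the vessel is classed with a recognised organisation? no] → not satisfied.
section 1 — Critical Craft: [the vessel is not engaged in fishing? yes] OR [the master holds a certificate of competency? no] → satisfied.
section 3 — Standard Boat: [the master holds a certificate of competency? no] OR [Tier IV Boat (section 10)? no] OR [Critical Craft (section 1)? yes] → satisfied.
section 7 — Designated Vessel: [the vessel carries dangerous goods? yes] AND [the vessel is classed with a recognised organisation? no] → not satisfied.
section 11 — Tier VI Craft: the vessel does not carry passengers for reward? yes; the vessel operates only within territorial waters? yes; the vessel is a pleasure craft? yes — 3 of 3 hold (need ≥2) → satisfied.
section 6 — Class-R Vessel: [Designated Vessel (section 7)? no] AND [Tier VI Craft (section 11)? yes] → not satisfied.
section 2 — Essential Vessel: the vessel is registered under the domestic flag? yes; the vessel operates beyond territorial waters? no; the vessel has a valid load-line certificate? no — 1 of 3 hold (need ≥2) → not satisfied.
section 13 — Class-G Craft: [Standard Boat (section 3)? yes] OR [Class-R Vessel (section 6)? no] OR [not an Essential Vessel (section 2)? yes] → satisfied.
section 8 — Tier II Voyage: [not a Class-N Vessel (section 12)? no] OR [not a Class-G Craft (section 13)? no] → not satisfied.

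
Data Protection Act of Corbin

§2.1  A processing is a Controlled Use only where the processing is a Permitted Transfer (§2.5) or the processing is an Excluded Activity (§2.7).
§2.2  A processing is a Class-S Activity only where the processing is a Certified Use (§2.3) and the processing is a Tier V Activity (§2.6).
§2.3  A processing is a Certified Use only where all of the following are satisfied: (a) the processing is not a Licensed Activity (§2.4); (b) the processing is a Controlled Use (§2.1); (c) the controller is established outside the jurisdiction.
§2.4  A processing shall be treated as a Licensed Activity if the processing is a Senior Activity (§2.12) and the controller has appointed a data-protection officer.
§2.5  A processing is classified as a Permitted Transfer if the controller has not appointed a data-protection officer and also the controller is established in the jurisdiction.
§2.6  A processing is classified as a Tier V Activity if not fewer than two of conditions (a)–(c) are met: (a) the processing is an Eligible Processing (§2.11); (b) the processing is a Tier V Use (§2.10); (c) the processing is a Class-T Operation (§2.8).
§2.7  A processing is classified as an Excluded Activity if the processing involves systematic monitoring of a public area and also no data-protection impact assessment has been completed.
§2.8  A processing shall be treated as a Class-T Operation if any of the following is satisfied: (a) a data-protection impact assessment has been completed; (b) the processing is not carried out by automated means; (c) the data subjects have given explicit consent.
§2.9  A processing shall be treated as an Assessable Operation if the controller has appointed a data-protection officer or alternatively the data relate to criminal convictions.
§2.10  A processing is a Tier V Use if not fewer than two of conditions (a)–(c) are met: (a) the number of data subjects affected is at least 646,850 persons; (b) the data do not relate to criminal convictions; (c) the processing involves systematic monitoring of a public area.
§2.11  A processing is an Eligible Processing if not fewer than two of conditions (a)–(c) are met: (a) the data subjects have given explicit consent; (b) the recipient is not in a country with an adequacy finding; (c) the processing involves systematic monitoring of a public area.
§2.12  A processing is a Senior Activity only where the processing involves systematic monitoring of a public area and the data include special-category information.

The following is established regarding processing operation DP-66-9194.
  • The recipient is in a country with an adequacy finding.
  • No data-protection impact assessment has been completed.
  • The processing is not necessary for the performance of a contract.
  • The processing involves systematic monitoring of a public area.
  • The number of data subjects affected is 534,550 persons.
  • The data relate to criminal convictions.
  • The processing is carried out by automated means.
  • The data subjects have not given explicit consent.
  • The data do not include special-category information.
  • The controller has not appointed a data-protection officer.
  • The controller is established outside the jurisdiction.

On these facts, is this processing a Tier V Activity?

§2.11 — Eligible Processing: the data subjects have given explicit consent? no; the recipient is not in a country with an adequacy finding? no; the processing involves systematic monitoring of a public area? yes — 1 of 3 hold (need ≥2) → not satisfied.
§2.10 — Tier V Use: number of data subjects affected: 534,550 persons ≥ 646,850 persons? no; the data do not relate to criminal convictions? no; the processing involves systematic monitoring of a public area? yes — 1 of 3 hold (need ≥2) → not satisfied.
§2.8 — Class-T Operation: [a data-protection impact assessment has been completed? no] OR [the processing is not carried out by automated means? no] OR [the data subjects have given explicit consent? no] → not satisfied.
§2.6 — Tier V Activity: Eligible Processing (§2.11)? no; Tier V Use (§2.10)? no; Class-T Operation (§2.8)? no — 0 of 3 hold (need ≥2) → not satisfied.

No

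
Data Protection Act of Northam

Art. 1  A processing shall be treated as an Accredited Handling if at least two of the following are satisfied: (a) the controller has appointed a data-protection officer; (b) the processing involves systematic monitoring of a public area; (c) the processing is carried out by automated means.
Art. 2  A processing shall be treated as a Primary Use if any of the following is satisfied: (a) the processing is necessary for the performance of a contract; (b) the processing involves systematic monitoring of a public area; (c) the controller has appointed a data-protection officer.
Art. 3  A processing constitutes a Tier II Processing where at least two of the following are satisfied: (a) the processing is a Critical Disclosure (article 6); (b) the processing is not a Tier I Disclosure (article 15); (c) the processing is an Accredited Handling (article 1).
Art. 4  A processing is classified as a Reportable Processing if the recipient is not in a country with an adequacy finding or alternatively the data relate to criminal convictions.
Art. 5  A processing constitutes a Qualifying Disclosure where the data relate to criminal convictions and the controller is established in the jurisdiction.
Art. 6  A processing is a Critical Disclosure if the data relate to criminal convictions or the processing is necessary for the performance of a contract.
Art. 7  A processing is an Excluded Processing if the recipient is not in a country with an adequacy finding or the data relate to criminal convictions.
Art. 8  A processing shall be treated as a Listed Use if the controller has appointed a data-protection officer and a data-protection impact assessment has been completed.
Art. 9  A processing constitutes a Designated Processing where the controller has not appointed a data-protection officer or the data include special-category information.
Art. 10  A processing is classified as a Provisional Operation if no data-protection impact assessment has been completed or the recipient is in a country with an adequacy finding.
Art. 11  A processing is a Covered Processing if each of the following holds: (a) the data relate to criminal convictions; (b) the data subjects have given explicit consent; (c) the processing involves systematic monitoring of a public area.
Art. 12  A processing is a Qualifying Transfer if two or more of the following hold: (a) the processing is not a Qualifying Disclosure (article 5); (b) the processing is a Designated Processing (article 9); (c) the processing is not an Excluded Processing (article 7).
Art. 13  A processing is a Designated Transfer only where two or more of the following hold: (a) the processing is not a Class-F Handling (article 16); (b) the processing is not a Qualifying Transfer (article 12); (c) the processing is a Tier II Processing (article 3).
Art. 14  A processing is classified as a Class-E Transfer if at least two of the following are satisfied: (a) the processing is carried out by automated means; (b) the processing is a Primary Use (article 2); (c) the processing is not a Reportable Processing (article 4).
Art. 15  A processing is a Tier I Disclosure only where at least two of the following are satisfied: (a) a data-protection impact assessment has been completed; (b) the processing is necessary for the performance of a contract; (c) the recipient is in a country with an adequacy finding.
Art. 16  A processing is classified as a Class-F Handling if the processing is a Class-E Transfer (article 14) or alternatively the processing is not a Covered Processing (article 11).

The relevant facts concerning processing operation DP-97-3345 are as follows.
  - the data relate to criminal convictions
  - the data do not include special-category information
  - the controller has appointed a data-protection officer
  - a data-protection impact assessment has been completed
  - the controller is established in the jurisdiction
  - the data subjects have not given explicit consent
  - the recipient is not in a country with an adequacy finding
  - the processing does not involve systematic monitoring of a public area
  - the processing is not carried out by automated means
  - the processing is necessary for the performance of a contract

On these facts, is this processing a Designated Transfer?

No

article 2 — Primary Use: [the processing is necessary for the performance of a contract? yes] OR [the processing involves systematic monitoring of a public area? no] OR [the controller has appointed a data-protection officer? yes] → satisfied.
article 4 — Reportable Processing: [the recipient is not in a country with an adequacy finding? yes] OR [the data relate to criminal convictions? yes] → satisfied.
article 14 — Class-E Transfer: the processing is carried out by automated means? no; Primary Use (article 2)? yes; not a Reportable Processing (article 4)? no — 1 of 3 hold (need ≥2) → not satisfied.
article 11 — Covered Processing: [the data relate to criminal convictions? yes] AND [the data subjects have given explicit consent? no] AND [the processing involves systematic monitoring of a public area? no] → not satisfied.
article 16 — Class-F Handling: [Class-E Transfer (article 14)? no] OR [not a Covered Processing (article 11)? yes] → satisfied.
article 5 — Qualifying Disclosure: [the data relate to criminal convictions? yes] AND [the controller is established in the jurisdiction? yes] → satisfied.
article 9 — Designated Processing: [the controller has not appointed a data-protection officer? no] OR [the data include special-category information? no] → not satisfied.
article 7 — Excluded Processing: [the recipient is not in a country with an adequacy finding? yes] OR [the data relate to criminal convictions? yes] → satisfied.
article 12 — Qualifying Transfer: not a Qualifying Disclosure (article 5)? no; Designated Processing (article 9)? no; not an Excluded Processing (article 7)? no — 0 of 3 hold (need ≥2) → not satisfied.
article 6 — Critical Disclosure: [the data relate to criminal convictions? yes] OR [the processing is necessary for the performance of a contract? yes] → satisfied.
article 15 — Tier I Disclosure: a data-protection impact assessment has been completed? yes; the processing is necessary for the performance of a contract? yes; the recipient is in a country with an adequacy finding? no — 2 of 3 hold (need ≥2) → satisfied.
article 1 — Accredited Handling: the controller has appointed a data-protection officer? yes; the processing involves systematic monitoring of a public area? no; the processing is carried out by automated means? no — 1 of 3 hold (need ≥2) → not satisfied.
article 3 — Tier II Processing: Critical Disclosure (article 6)? yes; not a Tier I Disclosure (article 15)? no; Accredited Handling (article 1)? no — 1 of 3 hold (need ≥2) → not satisfied.
article 13 — Designated Transfer: not a Class-F Handling (article 16)? no; not a Qualifying Transfer (article 12)? yes; Tier II Processing (article 3)? no — 1 of 3 hold (need ≥2) → not satisfied.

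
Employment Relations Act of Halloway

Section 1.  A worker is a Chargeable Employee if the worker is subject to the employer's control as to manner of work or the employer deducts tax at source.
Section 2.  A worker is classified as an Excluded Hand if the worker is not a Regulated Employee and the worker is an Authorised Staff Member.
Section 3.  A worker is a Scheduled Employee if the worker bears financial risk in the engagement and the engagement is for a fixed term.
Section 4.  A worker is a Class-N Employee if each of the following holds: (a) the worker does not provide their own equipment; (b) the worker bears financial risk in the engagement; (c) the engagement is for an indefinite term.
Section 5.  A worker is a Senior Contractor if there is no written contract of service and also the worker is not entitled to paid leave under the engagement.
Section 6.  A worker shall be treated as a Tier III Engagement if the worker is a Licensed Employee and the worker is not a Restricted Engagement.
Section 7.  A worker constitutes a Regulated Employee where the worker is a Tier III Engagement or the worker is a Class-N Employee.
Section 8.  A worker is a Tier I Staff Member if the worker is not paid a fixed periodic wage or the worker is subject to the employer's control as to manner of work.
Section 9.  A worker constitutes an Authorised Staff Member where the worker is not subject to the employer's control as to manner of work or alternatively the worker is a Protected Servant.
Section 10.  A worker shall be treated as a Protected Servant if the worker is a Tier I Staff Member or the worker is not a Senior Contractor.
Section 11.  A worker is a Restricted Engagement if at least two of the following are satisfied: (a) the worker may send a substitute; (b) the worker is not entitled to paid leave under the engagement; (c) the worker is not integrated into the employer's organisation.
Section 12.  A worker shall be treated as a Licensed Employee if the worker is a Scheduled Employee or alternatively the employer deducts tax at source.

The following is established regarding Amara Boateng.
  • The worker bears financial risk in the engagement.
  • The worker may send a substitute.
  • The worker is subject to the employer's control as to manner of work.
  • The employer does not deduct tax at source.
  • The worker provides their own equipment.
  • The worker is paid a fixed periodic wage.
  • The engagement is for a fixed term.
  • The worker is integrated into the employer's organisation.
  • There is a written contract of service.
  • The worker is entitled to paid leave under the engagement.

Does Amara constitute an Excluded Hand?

No

Under section 3: the worker bears financial risk in the engagement? yes; and the engagement is for a fixed term? yes. So the worker is a Scheduled Employee.
Under section 12: Scheduled Employee (section 3)? yes; or the employer deducts tax at source? no. So the worker is a Licensed Employee.
Under section 11: the worker may send a substitute? yes; the worker is not entitled to paid leave under the engagement? no; the worker is not integrated into the employer's organisation? no — 1 of 3 hold (need ≥2) → not satisfied.
Under section 6: Licensed Employee (section 12)? yes; and not a Restricted Engagement (section 11)? yes. So the worker is a Tier III Engagement.
Under section 4: the worker does not provide their own equipment? no; and the worker bears financial risk in the engagement? yes; and the engagement is for an indefinite term? no. So the worker is not a Class-N Employee.
Under section 7: Tier III Engagement (section 6)? yes; or Class-N Employee (section 4)? no. So the worker is a Regulated Employee.
Under section 8: the worker is not paid a fixed periodic wage? no; or the worker is subject to the employer's control as to manner of work? yes. So the worker is a Tier I Staff Member.
Under section 5: there is no written contract of service? no; and the worker is not entitled to paid leave under the engagement? no. So the worker is not a Senior Contractor.
Under section 10: Tier I Staff Member (section 8)? yes; or not a Senior Contractor (section 5)? yes. So the worker is a Protected Servant.
Under section 9: the worker is not subject to the employer's control as to manner of work? no; or Protected Servant (section 10)? yes. So the worker is an Authorised Staff Member.
Under section 2: not a Regulated Employee (section 7)? no; and Authorised Staff Member (section 9)? yes. So the worker is not an Excluded Hand.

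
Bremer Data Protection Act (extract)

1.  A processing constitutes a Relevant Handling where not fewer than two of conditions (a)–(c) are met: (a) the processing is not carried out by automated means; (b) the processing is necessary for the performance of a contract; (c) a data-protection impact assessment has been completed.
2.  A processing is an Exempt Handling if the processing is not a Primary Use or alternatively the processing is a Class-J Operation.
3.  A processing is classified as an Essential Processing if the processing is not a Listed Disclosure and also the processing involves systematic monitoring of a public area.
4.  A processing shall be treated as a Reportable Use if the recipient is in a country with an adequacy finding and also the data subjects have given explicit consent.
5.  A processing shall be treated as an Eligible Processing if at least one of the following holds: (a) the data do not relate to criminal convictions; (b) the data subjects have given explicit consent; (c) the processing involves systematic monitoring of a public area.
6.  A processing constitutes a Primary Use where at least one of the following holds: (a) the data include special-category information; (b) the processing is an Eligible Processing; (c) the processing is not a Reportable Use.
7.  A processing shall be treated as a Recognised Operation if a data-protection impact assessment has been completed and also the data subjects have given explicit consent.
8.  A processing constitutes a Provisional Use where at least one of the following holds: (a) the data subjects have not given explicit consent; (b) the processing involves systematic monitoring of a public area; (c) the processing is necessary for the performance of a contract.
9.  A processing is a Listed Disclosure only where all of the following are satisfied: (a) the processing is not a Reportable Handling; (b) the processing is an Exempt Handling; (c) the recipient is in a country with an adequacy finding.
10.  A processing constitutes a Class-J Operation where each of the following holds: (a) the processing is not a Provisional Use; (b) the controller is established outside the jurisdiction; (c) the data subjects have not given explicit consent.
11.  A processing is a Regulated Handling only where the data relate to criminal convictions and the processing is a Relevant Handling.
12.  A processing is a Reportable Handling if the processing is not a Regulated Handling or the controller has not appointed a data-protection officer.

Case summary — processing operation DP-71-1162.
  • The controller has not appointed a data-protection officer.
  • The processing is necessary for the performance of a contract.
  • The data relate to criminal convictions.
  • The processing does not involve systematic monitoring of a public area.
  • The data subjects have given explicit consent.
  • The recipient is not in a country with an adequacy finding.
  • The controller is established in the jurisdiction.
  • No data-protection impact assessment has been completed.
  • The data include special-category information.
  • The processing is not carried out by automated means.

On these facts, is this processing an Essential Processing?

No

paragraph 1 — Relevant Handling: the processing is not carried out by automated means? yes; the processing is necessary for the performance of a contract? yes; a data-protection impact assessment has been completed? no — 2 of 3 hold (need ≥2) → satisfied.
paragraph 11 — Regulated Handling: [the data relate to criminal convictions? yes] AND [Relevant Handling (paragraph 1)? yes] → satisfied.
paragraph 12 — Reportable Handling: [not a Regulated Handling (paragraph 11)? no] OR [the controller has not appointed a data-protection officer? yes] → satisfied.
paragraph 5 — Eligible Processing: [the data do not relate to criminal convictions? no] OR [the data subjects have given explicit consent? yes] OR [the processing involves systematic monitoring of a public area? no] → satisfied.
paragraph 4 — Reportable Use: [the recipient is in a country with an adequacy finding? no] AND [the data subjects have given explicit consent? yes] → not satisfied.
paragraph 6 — Primary Use: [the data include special-category information? yes] OR [Eligible Processing (paragraph 5)? yes] OR [not a Reportable Use (paragraph 4)? yes] → satisfied.
paragraph 8 — Provisional Use: [the data subjects have not given explicit consent? no] OR [the processing involves systematic monitoring of a public area? no] OR [the processing is necessary for the performance of a contract? yes] → satisfied.
paragraph 10 — Class-J Operation: [not a Provisional Use (paragraph 8)? no] AND [the controller is established outside the jurisdiction? no] AND [the data subjects have not given explicit consent? no] → not satisfied.
paragraph 2 — Exempt Handling: [not a Primary Use (paragraph 6)? no] OR [Class-J Operation (paragraph 10)? no] → not satisfied.
paragraph 9 — Listed Disclosure: [not a Reportable Handling (paragraph 12)? no] AND [Exempt Handling (paragraph 2)? no] AND [the recipient is in a country with an adequacy finding? no] → not satisfied.
paragraph 3 — Essential Processing: [not a Listed Disclosure (paragraph 9)? yes] AND [the processing involves systematic monitoring of a public area? no] → not satisfied.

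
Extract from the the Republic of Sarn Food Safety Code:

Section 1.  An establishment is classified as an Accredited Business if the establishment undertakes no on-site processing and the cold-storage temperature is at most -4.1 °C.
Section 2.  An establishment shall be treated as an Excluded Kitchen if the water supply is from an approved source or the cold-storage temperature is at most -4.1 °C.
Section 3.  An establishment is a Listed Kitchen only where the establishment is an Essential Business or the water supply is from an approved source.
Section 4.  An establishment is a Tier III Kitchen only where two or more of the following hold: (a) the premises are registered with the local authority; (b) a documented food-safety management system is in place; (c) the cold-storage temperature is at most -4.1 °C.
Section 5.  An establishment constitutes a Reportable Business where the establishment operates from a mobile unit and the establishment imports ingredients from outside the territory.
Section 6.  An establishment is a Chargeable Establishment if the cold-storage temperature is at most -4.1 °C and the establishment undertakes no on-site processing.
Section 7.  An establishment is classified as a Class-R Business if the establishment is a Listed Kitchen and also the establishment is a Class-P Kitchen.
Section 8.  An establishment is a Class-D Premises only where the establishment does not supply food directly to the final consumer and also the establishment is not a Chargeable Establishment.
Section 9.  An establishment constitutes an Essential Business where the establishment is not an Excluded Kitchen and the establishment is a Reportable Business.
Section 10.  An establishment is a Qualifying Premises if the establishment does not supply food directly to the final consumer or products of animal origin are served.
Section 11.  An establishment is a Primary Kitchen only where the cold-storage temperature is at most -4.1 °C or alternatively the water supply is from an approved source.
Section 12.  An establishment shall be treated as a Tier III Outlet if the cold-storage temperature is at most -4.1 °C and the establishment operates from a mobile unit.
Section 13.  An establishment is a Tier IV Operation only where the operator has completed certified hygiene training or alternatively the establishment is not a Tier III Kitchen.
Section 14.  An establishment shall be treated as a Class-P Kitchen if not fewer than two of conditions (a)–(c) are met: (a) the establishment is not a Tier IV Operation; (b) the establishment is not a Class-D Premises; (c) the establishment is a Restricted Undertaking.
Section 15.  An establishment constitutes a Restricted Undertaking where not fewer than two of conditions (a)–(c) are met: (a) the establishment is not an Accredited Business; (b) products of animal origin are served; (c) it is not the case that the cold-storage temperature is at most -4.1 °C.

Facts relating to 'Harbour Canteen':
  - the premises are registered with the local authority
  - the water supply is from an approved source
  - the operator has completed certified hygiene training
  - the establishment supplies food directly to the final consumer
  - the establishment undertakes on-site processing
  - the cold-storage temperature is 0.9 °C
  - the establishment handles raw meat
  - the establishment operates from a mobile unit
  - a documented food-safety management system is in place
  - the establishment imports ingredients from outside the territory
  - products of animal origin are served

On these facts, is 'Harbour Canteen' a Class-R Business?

Yes

Under section 2: the water supply is from an approved source? yes; or cold-storage temperature: 0.9 °C ≤ -4.1 °C? no. So the establishment is an Excluded Kitchen.
Under section 5: the establishment operates from a mobile unit? yes; and the establishment imports ingredients from outside the territory? yes. So the establishment is a Reportable Business.
Under section 9: not an Excluded Kitchen (section 2)? no; and Reportable Business (section 5)? yes. So the establishment is not an Essential Business.
Under section 3: Essential Business (section 9)? no; or the water supply is from an approved source? yes. So the establishment is a Listed Kitchen.
Under section 4: the premises are registered with the local authority? yes; a documented food-safety management system is in place? yes; cold-storage temperature: 0.9 °C ≤ -4.1 °C? no — 2 of 3 hold (need ≥2) → satisfied.
Under section 13: the operator has completed certified hygiene training? yes; or not a Tier III Kitchen (section 4)? no. So the establishment is a Tier IV Operation.
Under section 6: cold-storage temperature: 0.9 °C ≤ -4.1 °C? no; and the establishment undertakes no on-site processing? no. So the establishment is not a Chargeable Establishment.
Under section 8: the establishment does not supply food directly to the final consumer? no; and not a Chargeable Establishment (section 6)? yes. So the establishment is not a Class-D Premises.
Under section 1: the establishment undertakes no on-site processing? no; and cold-storage temperature: 0.9 °C ≤ -4.1 °C? no. So the establishment is not an Accredited Business.
Under section 15: not an Accredited Business (section 1)? yes; products of animal origin are served? yes; cold-storage temperature: 0.9 °C ≤ -4.1 °C? no, so negated condition yes — 3 of 3 hold (need ≥2) → satisfied.
Under section 14: not a Tier IV Operation (section 13)? no; not a Class-D Premises (section 8)? yes; Restricted Undertaking (section 15)? yes — 2 of 3 hold (need ≥2) → satisfied.
Under section 7: Listed Kitchen (section 3)? yes; and Class-P Kitchen (section 14)? yes. So the establishment is a Class-R Business.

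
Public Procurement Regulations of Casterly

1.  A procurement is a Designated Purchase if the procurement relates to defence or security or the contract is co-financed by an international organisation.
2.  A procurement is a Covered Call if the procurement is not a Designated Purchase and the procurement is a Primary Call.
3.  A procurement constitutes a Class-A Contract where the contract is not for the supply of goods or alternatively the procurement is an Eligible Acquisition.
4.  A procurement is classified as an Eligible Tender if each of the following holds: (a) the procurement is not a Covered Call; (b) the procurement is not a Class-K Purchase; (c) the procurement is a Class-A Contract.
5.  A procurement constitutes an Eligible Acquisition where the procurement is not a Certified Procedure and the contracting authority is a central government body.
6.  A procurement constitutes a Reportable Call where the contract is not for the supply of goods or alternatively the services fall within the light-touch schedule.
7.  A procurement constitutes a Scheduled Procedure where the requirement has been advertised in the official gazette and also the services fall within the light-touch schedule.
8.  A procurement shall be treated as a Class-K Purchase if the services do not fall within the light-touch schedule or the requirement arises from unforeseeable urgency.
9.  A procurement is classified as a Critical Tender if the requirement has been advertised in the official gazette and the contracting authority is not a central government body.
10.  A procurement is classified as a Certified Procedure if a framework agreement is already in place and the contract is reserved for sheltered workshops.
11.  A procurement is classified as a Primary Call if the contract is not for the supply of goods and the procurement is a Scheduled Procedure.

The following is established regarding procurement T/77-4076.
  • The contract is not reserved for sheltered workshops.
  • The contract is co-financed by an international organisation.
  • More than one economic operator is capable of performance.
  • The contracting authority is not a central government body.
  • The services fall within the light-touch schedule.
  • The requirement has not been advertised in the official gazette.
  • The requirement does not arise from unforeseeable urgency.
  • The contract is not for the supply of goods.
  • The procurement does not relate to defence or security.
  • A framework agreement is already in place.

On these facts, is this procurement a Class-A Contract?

Yes

Under paragraph 10: a framework agreement is already in place? yes; and the contract is reserved for sheltered workshops? no. So the procurement is not a Certified Procedure.
Under paragraph 5: not a Certified Procedure (paragraph 10)? yes; and the contracting authority is a central government body? no. So the procurement is not an Eligible Acquisition.
Under paragraph 3: the contract is not for the supply of goods? yes; or Eligible Acquisition (paragraph 5)? no. So the procurement is a Class-A Contract.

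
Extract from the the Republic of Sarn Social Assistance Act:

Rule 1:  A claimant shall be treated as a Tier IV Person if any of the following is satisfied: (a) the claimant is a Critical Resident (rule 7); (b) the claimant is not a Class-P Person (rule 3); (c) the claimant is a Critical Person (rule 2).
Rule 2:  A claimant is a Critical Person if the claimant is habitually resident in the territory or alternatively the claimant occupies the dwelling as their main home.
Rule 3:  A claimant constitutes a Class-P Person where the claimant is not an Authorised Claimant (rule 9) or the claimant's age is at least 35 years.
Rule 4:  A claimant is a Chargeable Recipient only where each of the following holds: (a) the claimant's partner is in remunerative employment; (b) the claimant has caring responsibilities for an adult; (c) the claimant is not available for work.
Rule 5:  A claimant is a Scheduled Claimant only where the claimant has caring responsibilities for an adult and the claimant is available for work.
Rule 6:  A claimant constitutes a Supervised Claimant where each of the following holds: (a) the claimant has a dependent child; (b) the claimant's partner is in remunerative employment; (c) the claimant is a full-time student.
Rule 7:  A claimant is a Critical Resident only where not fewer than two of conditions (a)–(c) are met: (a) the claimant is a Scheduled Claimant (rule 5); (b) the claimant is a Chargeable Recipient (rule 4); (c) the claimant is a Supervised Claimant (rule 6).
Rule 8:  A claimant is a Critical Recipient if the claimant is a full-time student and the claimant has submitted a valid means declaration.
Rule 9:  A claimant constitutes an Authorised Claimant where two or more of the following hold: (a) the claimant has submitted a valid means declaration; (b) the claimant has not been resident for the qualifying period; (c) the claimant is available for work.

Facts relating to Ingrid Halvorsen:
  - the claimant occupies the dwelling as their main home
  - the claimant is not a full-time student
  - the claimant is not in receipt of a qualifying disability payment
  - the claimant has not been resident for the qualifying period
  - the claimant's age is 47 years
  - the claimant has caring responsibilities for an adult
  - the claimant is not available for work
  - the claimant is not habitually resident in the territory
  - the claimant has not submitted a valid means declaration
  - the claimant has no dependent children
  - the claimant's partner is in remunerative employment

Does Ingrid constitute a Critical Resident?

rule 5 — Scheduled Claimant: [the claimant has caring responsibilities for an adult? yes] AND [the claimant is available for work? no] → not satisfied.
rule 4 — Chargeable Recipient: [the claimant's partner is in remunerative employment? yes] AND [the claimant has caring responsibilities for an adult? yes] AND [the claimant is not available for work? yes] → satisfied.
rule 6 — Supervised Claimant: [the claimant has a dependent child? no] AND [the claimant's partner is in remunerative employment? yes] AND [the claimant is a full-time student? no] → not satisfied.
rule 7 — Critical Resident: Scheduled Claimant (rule 5)? no; Chargeable Recipient (rule 4)? yes; Supervised Claimant (rule 6)? no — 1 of 3 hold (need ≥2) → not satisfied.

No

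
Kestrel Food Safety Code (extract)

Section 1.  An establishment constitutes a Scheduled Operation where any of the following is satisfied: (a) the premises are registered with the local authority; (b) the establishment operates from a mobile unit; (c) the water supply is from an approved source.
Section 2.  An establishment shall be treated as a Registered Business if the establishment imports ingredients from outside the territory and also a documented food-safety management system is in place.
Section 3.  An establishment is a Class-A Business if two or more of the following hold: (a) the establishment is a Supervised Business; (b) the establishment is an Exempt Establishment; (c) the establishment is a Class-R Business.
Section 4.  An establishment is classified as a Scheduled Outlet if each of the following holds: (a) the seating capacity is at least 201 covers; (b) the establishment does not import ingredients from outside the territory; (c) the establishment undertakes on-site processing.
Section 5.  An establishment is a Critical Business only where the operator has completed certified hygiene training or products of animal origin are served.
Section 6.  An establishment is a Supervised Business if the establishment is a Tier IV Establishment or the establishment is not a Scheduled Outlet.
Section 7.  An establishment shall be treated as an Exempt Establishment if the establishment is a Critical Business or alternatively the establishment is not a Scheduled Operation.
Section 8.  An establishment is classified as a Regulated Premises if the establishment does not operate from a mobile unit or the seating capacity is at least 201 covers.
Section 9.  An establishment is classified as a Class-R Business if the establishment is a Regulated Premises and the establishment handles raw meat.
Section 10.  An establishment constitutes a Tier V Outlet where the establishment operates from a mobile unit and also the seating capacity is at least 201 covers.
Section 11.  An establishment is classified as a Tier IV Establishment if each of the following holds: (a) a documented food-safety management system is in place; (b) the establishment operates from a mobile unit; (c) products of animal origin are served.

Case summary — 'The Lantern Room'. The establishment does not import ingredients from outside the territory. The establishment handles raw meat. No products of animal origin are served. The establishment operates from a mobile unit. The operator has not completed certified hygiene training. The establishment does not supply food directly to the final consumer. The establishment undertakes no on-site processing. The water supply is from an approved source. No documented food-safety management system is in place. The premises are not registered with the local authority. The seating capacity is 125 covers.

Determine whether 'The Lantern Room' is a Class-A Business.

section 11 — Tier IV Establishment: [a documented food-safety management system is in place? no] AND [the establishment operates from a mobile unit? yes] AND [products of animal origin are served? no] → not satisfied.
section 4 — Scheduled Outlet: [seating capacity: 125 covers ≥ 201 covers? no] AND [the establishment does not import ingredients from outside the territory? yes] AND [the establishment undertakes on-site processing? no] → not satisfied.
section 6 — Supervised Business: [Tier IV Establishment (section 11)? no] OR [not a Scheduled Outlet (section 4)? yes] → satisfied.
section 5 — Critical Business: [the operator has completed certified hygiene training? no] OR [products of animal origin are served? no] → not satisfied.
section 1 — Scheduled Operation: [the premises are registered with the local authority? no] OR [the establishment operates from a mobile unit? yes] OR [the water supply is from an approved source? yes] → satisfied.
section 7 — Exempt Establishment: [Critical Business (section 5)? no] OR [not a Scheduled Operation (section 1)? no] → not satisfied.
section 8 — Regulated Premises: [the establishment does not operate from a mobile unit? no] OR [seating capacity: 125 covers ≥ 201 covers? no] → not satisfied.
section 9 — Class-R Business: [Regulated Premises (section 8)? no] AND [the establishment handles raw meat? yes] → not satisfied.
section 3 — Class-A Business: Supervised Business (section 6)? yes; Exempt Establishment (section 7)? no; Class-R Business (section 9)? no — 1 of 3 hold (need ≥2) → not satisfied.

No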